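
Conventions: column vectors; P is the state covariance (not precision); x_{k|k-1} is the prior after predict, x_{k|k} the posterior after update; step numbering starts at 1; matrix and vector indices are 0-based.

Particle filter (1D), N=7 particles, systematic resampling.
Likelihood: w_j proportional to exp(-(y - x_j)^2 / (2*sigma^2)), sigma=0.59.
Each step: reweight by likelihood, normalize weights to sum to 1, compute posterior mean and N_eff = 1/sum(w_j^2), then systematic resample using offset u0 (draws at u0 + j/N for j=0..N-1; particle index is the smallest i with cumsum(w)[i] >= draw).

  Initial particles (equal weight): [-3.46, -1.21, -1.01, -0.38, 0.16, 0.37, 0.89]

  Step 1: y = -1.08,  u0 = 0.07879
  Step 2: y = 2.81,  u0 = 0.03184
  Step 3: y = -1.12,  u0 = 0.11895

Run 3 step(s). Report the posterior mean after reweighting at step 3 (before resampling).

step 1: w=[0.0001, 0.3716, 0.3781, 0.1884, 0.0418, 0.0186, 0.0014]  mean=-0.8886  Neff=3.1387  idx=[1, 1, 1, 2, 2, 3, 3]
step 2: w=[0.0001, 0.0001, 0.0001, 0.0009, 0.0009, 0.4990, 0.4990]  mean=-0.3813  Neff=2.0081  idx=[5, 5, 5, 5, 6, 6, 6]
step 3: w=[0.1429, 0.1429, 0.1429, 0.1429, 0.1429, 0.1429, 0.1429]  mean=-0.3800  Neff=7.0000  idx=[0, 1, 2, 3, 4, 5, 6]

post_mean = -0.3800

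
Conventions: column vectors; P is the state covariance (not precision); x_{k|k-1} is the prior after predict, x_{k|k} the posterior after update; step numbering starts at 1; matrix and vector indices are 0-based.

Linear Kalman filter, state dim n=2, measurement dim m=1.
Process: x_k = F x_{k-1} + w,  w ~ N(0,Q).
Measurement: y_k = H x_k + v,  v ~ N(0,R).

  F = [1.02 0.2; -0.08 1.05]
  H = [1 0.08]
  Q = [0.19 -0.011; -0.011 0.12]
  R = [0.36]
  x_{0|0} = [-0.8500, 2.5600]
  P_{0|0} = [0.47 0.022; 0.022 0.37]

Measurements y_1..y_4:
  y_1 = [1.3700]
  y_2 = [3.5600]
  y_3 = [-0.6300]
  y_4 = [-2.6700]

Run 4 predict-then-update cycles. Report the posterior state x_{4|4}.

x_post = [-0.8714, 1.1138]

step 1: x^-=[-0.3550, 2.7560]  P^-=[0.7028 0.0516; 0.0516 0.5272]  S=[1.0744]  K=[0.6579; 0.0872]  nu=[1.5045]  x^+=[0.6349, 2.8873]  P^+=[0.2377 -0.0101; -0.0101 0.5191]
step 2: x^-=[1.2250, 2.9808]  P^-=[0.4539 0.0679; 0.0679 0.6955]  S=[0.8292]  K=[0.5539; 0.1490]  nu=[2.0965]  x^+=[2.3864, 3.2933]  P^+=[0.1995 -0.0005; -0.0005 0.6771]
step 3: x^-=[3.0928, 3.2670]  P^-=[0.4244 0.1144; 0.1144 0.8678]  S=[0.8082]  K=[0.5364; 0.2274]  nu=[-3.9841]  x^+=[0.9557, 2.3611]  P^+=[0.1918 0.0158; 0.0158 0.8260]
step 4: x^-=[1.4470, 2.4027]  P^-=[0.4291 0.1635; 0.1635 1.0293]  S=[0.8218]  K=[0.5380; 0.2991]  nu=[-4.3092]  x^+=[-0.8714, 1.1138]  P^+=[0.1912 0.0312; 0.0312 0.9558]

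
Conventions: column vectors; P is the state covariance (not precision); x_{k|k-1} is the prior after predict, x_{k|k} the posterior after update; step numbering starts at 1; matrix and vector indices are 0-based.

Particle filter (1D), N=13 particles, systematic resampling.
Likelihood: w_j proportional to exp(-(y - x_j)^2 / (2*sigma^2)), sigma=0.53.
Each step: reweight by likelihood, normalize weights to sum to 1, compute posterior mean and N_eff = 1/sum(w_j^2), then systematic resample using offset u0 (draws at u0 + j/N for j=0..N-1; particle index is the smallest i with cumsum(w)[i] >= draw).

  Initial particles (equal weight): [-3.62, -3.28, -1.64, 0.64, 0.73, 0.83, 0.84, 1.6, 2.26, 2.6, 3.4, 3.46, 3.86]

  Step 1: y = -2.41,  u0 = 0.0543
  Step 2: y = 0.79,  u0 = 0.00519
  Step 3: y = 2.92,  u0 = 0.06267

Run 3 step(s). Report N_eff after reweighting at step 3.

N_eff = 13.0000

step 1: w=[0.1083, 0.3812, 0.5105, 0.0000, 0.0000, 0.0000, 0.0000, 0.0000, 0.0000, 0.0000, 0.0000, 0.0000, 0.0000]  mean=-2.4796  Neff=2.3943  idx=[0, 1, 1, 1, 1, 1, 2, 2, 2, 2, 2, 2, 2]
step 2: w=[0.0000, 0.0000, 0.0000, 0.0000, 0.0000, 0.0000, 0.1429, 0.1429, 0.1429, 0.1429, 0.1429, 0.1429, 0.1429]  mean=-1.6400  Neff=7.0000  idx=[6, 6, 7, 7, 8, 8, 9, 9, 10, 10, 11, 11, 12]
step 3: w=[0.0769, 0.0769, 0.0769, 0.0769, 0.0769, 0.0769, 0.0769, 0.0769, 0.0769, 0.0769, 0.0769, 0.0769, 0.0769]  mean=-1.6400  Neff=13.0000  idx=[0, 1, 2, 3, 4, 5, 6, 7, 8, 9, 10, 11, 12]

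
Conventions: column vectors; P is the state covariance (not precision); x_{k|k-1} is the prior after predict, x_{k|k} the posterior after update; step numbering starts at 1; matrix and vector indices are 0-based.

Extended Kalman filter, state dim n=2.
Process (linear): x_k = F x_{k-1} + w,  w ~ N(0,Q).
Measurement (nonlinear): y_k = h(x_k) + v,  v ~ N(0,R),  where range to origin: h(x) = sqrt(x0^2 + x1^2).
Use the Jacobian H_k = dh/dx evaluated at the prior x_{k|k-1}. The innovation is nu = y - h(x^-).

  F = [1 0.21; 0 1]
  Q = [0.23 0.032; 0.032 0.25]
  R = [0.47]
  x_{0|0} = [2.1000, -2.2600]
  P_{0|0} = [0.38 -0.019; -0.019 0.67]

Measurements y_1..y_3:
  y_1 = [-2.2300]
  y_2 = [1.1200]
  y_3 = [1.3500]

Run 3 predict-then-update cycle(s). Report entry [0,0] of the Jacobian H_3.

H_jac[0,0] = 0.8003

step 1: x^-=[1.6254, -2.2600]  P^-=[0.6316 0.1537; 0.1537 0.9200]  H_jac=[0.5839 -0.8118]  S=[1.1460]  K=[0.2129; -0.5735]  nu=[-5.0138]  x^+=[0.5579, 0.6152]  P^+=[0.5796 0.2936; 0.2936 0.5432]
step 2: x^-=[0.6871, 0.6152]  P^-=[0.9569 0.4397; 0.4397 0.7932]  H_jac=[0.7450 0.6670]  S=[1.7910]  K=[0.5618; 0.4783]  nu=[0.1977]  x^+=[0.7982, 0.7097]  P^+=[0.3916 -0.0416; -0.0416 0.3834]
step 3: x^-=[0.9473, 0.7097]  P^-=[0.6211 0.0710; 0.0710 0.6334]  H_jac=[0.8003 0.5996]  S=[1.1636]  K=[0.4637; 0.3752]  nu=[0.1663]  x^+=[1.0244, 0.7722]  P^+=[0.3709 -0.1315; -0.1315 0.4696]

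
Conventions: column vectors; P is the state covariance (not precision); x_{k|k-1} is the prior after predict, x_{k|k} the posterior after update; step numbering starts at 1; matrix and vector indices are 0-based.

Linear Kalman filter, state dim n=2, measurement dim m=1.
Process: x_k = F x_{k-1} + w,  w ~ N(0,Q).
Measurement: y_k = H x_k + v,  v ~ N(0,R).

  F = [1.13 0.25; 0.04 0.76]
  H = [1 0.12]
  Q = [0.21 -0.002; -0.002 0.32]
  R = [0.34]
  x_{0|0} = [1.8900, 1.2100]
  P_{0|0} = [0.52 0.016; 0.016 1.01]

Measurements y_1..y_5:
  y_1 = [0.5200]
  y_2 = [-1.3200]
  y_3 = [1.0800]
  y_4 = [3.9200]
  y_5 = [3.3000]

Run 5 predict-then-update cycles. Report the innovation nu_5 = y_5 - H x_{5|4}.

innov = [0.0740]

step 1: x^-=[2.4382, 0.9952]  P^-=[0.9462 0.2273; 0.2273 0.9052]  S=[1.3537]  K=[0.7191; 0.2481]  nu=[-2.0376]  x^+=[0.9730, 0.4896]  P^+=[0.2462 -0.0142; -0.0142 0.8218]
step 2: x^-=[1.2219, 0.4110]  P^-=[0.5677 0.1529; 0.1529 0.7942]  S=[0.9558]  K=[0.6131; 0.2597]  nu=[-2.5912]  x^+=[-0.3668, -0.2619]  P^+=[0.2084 0.0007; 0.0007 0.7298]
step 3: x^-=[-0.4800, -0.2137]  P^-=[0.5221 0.1467; 0.1467 0.7419]  S=[0.9080]  K=[0.5944; 0.2596]  nu=[1.5856]  x^+=[0.4625, 0.1979]  P^+=[0.2013 0.0066; 0.0066 0.6807]
step 4: x^-=[0.5721, 0.1689]  P^-=[0.5133 0.1422; 0.1422 0.7139]  S=[0.8977]  K=[0.5908; 0.2538]  nu=[3.3276]  x^+=[2.5381, 1.0134]  P^+=[0.2000 0.0076; 0.0076 0.6561]
step 5: x^-=[3.1214, 0.8717]  P^-=[0.5106 0.1383; 0.1383 0.6997]  S=[0.8939]  K=[0.5898; 0.2486]  nu=[0.0740]  x^+=[3.1650, 0.8901]  P^+=[0.1997 0.0072; 0.0072 0.6445]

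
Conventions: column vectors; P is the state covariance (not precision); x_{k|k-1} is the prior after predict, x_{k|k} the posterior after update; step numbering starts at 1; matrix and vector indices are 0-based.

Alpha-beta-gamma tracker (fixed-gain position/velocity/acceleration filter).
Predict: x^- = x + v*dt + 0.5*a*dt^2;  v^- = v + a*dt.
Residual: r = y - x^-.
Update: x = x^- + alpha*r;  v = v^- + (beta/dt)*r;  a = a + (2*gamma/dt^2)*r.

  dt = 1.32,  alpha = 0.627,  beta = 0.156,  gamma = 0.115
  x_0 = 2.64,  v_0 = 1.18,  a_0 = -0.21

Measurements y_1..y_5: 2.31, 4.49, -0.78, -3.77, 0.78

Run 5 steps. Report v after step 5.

step 1: x_pred=4.0146  r=-1.7046  x^+=2.9458  v^+=0.7013  a^+=-0.4350
step 2: x_pred=3.4926  r=0.9974  x^+=4.1180  v^+=0.2450  a^+=-0.3034
step 3: x_pred=4.1771  r=-4.9571  x^+=1.0690  v^+=-0.7413  a^+=-0.9577
step 4: x_pred=-0.7439  r=-3.0261  x^+=-2.6412  v^+=-2.3631  a^+=-1.3572
step 5: x_pred=-6.9429  r=7.7229  x^+=-2.1006  v^+=-3.2418  a^+=-0.3377

v_post = -3.2418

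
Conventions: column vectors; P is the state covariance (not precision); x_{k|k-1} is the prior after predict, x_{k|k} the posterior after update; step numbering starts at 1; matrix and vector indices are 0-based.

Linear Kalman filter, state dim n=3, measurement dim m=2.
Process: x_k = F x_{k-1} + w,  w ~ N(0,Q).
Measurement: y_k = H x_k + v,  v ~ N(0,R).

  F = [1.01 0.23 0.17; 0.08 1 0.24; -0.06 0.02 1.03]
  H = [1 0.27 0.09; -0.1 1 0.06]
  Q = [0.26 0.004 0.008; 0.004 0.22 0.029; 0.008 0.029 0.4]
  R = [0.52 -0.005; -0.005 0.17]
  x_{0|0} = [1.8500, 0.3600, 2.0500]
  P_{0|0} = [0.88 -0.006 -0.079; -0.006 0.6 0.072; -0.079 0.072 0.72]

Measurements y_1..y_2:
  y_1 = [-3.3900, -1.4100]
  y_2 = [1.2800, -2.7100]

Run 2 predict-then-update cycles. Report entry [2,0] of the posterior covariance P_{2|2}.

step 1: x^-=[2.2998, 1.0000, 2.0077]  P^-=[1.1860 0.2323 0.0194; 0.2323 0.8977 0.2842; 0.0194 0.2842 1.1800]  S=[1.9237 0.3824; 0.3824 1.0712]  K=[0.6767 -0.1343; 0.1019 0.7959; 0.0427 0.3144]  nu=[-6.1405, -2.3005]  x^+=[-1.5465, -1.4564, 1.0223]  P^+=[0.3552 0.0135 -0.0701; 0.0135 0.1372 -0.0174; -0.0701 -0.0174 1.0603]
step 2: x^-=[-1.7232, -1.3348, 1.1166]  P^-=[0.6411 0.0995 0.0965; 0.0995 0.4117 0.2686; 0.0965 0.2686 1.5342]  S=[1.2877 0.1806; 0.1806 0.6048]  K=[0.5385 -0.0927; 0.0892 0.6642; 0.1639 0.5314]  nu=[3.2630, -1.6146]  x^+=[0.1835, -2.1161, 0.7934]  P^+=[0.2806 0.0118 -0.0364; 0.0118 0.1132 0.0081; -0.0364 0.0081 1.2973]

P_post[2,0] = -0.0364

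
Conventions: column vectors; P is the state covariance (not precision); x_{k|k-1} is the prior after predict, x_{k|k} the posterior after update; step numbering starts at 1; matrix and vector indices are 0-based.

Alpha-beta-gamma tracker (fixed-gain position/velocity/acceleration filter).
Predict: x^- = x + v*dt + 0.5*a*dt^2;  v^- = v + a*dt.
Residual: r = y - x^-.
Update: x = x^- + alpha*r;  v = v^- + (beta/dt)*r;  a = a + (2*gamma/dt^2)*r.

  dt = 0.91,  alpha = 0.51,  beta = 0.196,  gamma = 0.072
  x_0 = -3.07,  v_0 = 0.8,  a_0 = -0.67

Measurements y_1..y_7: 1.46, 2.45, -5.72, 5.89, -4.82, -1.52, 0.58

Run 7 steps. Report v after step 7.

step 1: x_pred=-2.6194  r=4.0794  x^+=-0.5389  v^+=1.0689  a^+=0.0394
step 2: x_pred=0.4501  r=1.9999  x^+=1.4701  v^+=1.5355  a^+=0.3871
step 3: x_pred=3.0277  r=-8.7477  x^+=-1.4336  v^+=0.0037  a^+=-1.1340
step 4: x_pred=-1.8998  r=7.7898  x^+=2.0730  v^+=0.6496  a^+=0.2206
step 5: x_pred=2.7554  r=-7.5754  x^+=-1.1080  v^+=-0.7814  a^+=-1.0967
step 6: x_pred=-2.2732  r=0.7532  x^+=-1.8891  v^+=-1.6172  a^+=-0.9658
step 7: x_pred=-3.7605  r=4.3405  x^+=-1.5469  v^+=-1.5611  a^+=-0.2110

v_post = -1.5611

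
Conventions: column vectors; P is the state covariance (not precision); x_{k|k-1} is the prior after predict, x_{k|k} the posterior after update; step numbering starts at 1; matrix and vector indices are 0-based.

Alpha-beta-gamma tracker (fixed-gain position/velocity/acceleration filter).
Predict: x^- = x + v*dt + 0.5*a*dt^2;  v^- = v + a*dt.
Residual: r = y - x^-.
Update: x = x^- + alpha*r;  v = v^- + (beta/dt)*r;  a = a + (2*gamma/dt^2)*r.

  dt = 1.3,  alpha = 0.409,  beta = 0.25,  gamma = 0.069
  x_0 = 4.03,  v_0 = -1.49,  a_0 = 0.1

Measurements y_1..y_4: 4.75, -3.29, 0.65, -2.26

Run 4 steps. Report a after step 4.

a_post = 0.0911

step 1: x_pred=2.1775  r=2.5725  x^+=3.2297  v^+=-0.8653  a^+=0.3101
step 2: x_pred=2.3668  r=-5.6568  x^+=0.0532  v^+=-1.5500  a^+=-0.1519
step 3: x_pred=-2.0902  r=2.7402  x^+=-0.9695  v^+=-1.2205  a^+=0.0719
step 4: x_pred=-2.4954  r=0.2354  x^+=-2.3991  v^+=-1.0818  a^+=0.0911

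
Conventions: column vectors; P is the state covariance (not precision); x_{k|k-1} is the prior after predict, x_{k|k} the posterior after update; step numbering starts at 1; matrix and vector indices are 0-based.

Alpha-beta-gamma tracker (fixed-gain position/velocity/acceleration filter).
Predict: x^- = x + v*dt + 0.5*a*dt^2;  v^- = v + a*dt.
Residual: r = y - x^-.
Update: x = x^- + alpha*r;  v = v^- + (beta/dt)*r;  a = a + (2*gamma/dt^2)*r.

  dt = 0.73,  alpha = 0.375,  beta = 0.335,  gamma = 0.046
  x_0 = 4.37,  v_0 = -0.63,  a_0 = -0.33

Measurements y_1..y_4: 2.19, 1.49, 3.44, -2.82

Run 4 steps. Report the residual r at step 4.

step 1: x_pred=3.8222  r=-1.6322  x^+=3.2101  v^+=-1.6199  a^+=-0.6118
step 2: x_pred=1.8646  r=-0.3746  x^+=1.7241  v^+=-2.2384  a^+=-0.6764
step 3: x_pred=-0.0902  r=3.5302  x^+=1.2336  v^+=-1.1122  a^+=-0.0670
step 4: x_pred=0.4039  r=-3.2239  x^+=-0.8051  v^+=-2.6406  a^+=-0.6236

resid = -3.2239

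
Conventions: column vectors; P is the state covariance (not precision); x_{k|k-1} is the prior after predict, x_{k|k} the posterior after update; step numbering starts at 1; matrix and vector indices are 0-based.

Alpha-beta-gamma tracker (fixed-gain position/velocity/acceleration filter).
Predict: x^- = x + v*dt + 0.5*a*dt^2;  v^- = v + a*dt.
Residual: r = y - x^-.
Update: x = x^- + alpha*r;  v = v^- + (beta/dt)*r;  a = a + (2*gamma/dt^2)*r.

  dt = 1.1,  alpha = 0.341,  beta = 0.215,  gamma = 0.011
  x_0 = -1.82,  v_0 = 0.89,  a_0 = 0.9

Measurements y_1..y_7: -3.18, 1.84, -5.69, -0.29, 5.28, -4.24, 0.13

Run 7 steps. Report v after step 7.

step 1: x_pred=-0.2965  r=-2.8835  x^+=-1.2798  v^+=1.3164  a^+=0.8476
step 2: x_pred=0.6811  r=1.1589  x^+=1.0763  v^+=2.4753  a^+=0.8686
step 3: x_pred=4.3246  r=-10.0146  x^+=0.9096  v^+=1.4734  a^+=0.6866
step 4: x_pred=2.9457  r=-3.2357  x^+=1.8423  v^+=1.5962  a^+=0.6277
step 5: x_pred=3.9779  r=1.3021  x^+=4.4219  v^+=2.5412  a^+=0.6514
step 6: x_pred=7.6113  r=-11.8513  x^+=3.5700  v^+=0.9413  a^+=0.4359
step 7: x_pred=4.8692  r=-4.7392  x^+=3.2531  v^+=0.4946  a^+=0.3498

v_post = 0.4946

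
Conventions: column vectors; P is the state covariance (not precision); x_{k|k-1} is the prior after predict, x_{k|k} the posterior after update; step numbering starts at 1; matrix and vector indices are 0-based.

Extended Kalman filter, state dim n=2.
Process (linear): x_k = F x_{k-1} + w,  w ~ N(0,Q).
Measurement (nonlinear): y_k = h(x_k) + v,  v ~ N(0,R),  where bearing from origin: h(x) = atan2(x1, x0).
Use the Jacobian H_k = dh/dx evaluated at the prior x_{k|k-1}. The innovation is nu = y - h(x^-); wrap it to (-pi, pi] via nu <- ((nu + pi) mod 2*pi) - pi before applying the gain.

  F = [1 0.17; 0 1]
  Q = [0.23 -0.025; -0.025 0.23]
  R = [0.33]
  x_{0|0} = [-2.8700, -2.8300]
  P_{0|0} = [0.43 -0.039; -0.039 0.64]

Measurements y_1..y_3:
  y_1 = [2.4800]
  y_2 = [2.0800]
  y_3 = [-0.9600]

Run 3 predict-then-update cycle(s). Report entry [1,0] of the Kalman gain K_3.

step 1: x^-=[-3.3511, -2.8300]  P^-=[0.6652 0.0448; 0.0448 0.8700]  H_jac=[0.1471 -0.1742]  S=[0.3685]  K=[0.2444; -0.3934]  nu=[-1.3629]  x^+=[-3.6842, -2.2939]  P^+=[0.6432 0.0802; 0.0802 0.8130]
step 2: x^-=[-4.0741, -2.2939]  P^-=[0.9240 0.1934; 0.1934 1.0430]  H_jac=[0.1049 -0.1864]  S=[0.3688]  K=[0.1651; -0.4720]  nu=[-1.5744]  x^+=[-4.3341, -1.5508]  P^+=[0.9139 0.2222; 0.2222 0.9608]
step 3: x^-=[-4.5978, -1.5508]  P^-=[1.2472 0.3605; 0.3605 1.1908]  H_jac=[0.0659 -0.1953]  S=[0.3715]  K=[0.0316; -0.5620]  nu=[1.8563]  x^+=[-4.5390, -2.5940]  P^+=[1.2469 0.3671; 0.3671 1.0735]

K[1,0] = -0.5620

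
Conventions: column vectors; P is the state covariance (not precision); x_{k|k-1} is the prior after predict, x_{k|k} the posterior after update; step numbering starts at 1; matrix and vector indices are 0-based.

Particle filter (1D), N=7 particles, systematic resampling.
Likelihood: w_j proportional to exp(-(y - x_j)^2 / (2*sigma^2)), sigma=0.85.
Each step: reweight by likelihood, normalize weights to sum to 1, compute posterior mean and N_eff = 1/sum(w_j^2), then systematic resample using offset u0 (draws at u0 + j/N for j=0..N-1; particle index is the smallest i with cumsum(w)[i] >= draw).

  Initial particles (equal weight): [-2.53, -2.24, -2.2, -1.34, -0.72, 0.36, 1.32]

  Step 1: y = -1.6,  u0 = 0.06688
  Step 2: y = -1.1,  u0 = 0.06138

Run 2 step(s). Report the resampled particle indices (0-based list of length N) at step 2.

resampled_idx = [1, 2, 4, 4, 5, 5, 6]

step 1: w=[0.1488, 0.2039, 0.2110, 0.2583, 0.1584, 0.0190, 0.0007]  mean=-1.7496  Neff=4.9907  idx=[0, 1, 1, 2, 3, 3, 4]
step 2: w=[0.0563, 0.0943, 0.0943, 0.1003, 0.2226, 0.2226, 0.2097]  mean=-1.5329  Neff=5.7444  idx=[1, 2, 4, 4, 5, 5, 6]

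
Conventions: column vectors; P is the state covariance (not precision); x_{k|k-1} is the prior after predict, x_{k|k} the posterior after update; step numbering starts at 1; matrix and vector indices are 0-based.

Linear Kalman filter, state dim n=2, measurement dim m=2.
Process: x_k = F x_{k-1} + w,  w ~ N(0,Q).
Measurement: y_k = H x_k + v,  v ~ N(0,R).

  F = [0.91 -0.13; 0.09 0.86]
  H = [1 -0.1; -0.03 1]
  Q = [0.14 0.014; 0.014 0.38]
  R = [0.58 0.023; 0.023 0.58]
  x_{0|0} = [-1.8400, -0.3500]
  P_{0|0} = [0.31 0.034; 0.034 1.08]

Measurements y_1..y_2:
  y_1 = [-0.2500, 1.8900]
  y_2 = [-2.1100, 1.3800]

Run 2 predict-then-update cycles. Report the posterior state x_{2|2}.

step 1: x^-=[-1.6289, -0.4666]  P^-=[0.4069 -0.0551; -0.0551 1.1865]  S=[1.0098 -0.1632; -0.1632 1.7702]  K=[0.4084 -0.0004; -0.0646 0.6653]  nu=[1.3322, 2.3077]  x^+=[-1.0858, 0.9826]  P^+=[0.2385 0.0163; 0.0163 0.3849]
step 2: x^-=[-1.1158, 0.7473]  P^-=[0.3401 0.0031; 0.0031 0.6691]  S=[0.9262 -0.0510; -0.0510 1.2492]  K=[0.3674 0.0093; -0.0395 0.5339]  nu=[-0.9195, 0.5992]  x^+=[-1.4481, 1.1036]  P^+=[0.2153 0.0203; 0.0203 0.3094]

x_post = [-1.4481, 1.1036]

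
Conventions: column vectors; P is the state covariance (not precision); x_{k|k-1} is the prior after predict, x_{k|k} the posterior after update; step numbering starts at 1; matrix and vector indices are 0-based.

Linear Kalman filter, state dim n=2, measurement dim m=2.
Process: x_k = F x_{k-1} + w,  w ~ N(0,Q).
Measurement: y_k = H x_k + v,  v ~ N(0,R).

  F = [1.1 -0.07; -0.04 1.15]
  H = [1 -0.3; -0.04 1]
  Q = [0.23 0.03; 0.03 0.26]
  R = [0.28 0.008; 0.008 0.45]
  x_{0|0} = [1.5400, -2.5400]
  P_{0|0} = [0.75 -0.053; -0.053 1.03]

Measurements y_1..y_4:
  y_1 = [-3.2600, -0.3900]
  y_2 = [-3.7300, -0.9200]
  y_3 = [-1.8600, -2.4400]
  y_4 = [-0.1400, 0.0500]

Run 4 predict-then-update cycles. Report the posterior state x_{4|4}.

x_post = [-1.4766, -1.0386]

step 1: x^-=[1.8718, -2.9826]  P^-=[1.1507 -0.1531; -0.1531 1.6283]  S=[1.6691 -0.6814; -0.6814 2.0923]  K=[0.7821 0.1595; -0.0755 0.7565]  nu=[-6.0266, 2.6675]  x^+=[-2.4158, -0.5095]  P^+=[0.2466 0.0879; 0.0879 0.3433]
step 2: x^-=[-2.6217, -0.4893]  P^-=[0.5166 0.1030; 0.1030 0.7064]  S=[0.7984 -0.1204; -0.1204 1.1490]  K=[0.6291 0.1375; -0.0450 0.6065]  nu=[-1.2550, -0.5356]  x^+=[-3.4849, -0.7576]  P^+=[0.1997 0.0749; 0.0749 0.2756]
step 3: x^-=[-3.7804, -0.7318]  P^-=[0.4615 0.0940; 0.0940 0.6179]  S=[0.7407 -0.1007; -0.1007 1.0611]  K=[0.6024 0.1284; -0.0452 0.5745]  nu=[1.7008, -1.8594]  x^+=[-2.9944, -1.8769]  P^+=[0.1908 0.0702; 0.0702 0.2610]
step 4: x^-=[-3.1625, -2.0387]  P^-=[0.4513 0.0896; 0.0896 0.5990]  S=[0.7314 -0.0990; -0.0990 1.0425]  K=[0.5972 0.1254; -0.0464 0.5667]  nu=[2.4109, 1.9622]  x^+=[-1.4766, -1.0386]  P^+=[0.1889 0.0688; 0.0688 0.2574]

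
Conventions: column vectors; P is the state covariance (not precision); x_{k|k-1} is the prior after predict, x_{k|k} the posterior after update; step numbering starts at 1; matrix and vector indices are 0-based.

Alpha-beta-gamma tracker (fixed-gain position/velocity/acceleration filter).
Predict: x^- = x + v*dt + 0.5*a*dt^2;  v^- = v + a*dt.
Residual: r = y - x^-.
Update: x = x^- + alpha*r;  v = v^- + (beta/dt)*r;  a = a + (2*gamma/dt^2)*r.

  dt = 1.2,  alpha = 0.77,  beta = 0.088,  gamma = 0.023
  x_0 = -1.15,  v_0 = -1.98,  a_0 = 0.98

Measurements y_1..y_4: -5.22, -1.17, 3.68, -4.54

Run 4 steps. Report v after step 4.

step 1: x_pred=-2.8204  r=-2.3996  x^+=-4.6681  v^+=-0.9800  a^+=0.9033
step 2: x_pred=-5.1936  r=4.0236  x^+=-2.0954  v^+=0.3991  a^+=1.0319
step 3: x_pred=-0.8736  r=4.5536  x^+=2.6327  v^+=1.9713  a^+=1.1773
step 4: x_pred=5.8459  r=-10.3859  x^+=-2.1512  v^+=2.6225  a^+=0.8456

v_post = 2.6225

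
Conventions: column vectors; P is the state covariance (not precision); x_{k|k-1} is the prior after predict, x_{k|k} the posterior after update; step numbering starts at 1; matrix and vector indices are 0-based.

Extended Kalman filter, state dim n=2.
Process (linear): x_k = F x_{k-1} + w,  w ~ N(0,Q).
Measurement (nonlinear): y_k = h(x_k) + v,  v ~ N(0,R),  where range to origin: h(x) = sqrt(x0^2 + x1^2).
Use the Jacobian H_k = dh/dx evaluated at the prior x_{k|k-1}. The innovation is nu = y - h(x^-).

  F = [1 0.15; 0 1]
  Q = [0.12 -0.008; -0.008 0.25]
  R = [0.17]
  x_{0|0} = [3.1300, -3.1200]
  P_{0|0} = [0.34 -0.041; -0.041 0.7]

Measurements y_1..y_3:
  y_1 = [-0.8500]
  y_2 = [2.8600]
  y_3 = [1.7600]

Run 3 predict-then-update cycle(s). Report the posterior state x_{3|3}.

x_post = [1.9039, 0.9913]

step 1: x^-=[2.6620, -3.1200]  P^-=[0.4635 0.0560; 0.0560 0.9500]  H_jac=[0.6491 -0.7607]  S=[0.8597]  K=[0.3003; -0.7983]  nu=[-4.9513]  x^+=[1.1749, 0.8328]  P^+=[0.3859 0.2621; 0.2621 0.4021]
step 2: x^-=[1.2999, 0.8328]  P^-=[0.5936 0.3144; 0.3144 0.6521]  H_jac=[0.8420 0.5395]  S=[1.0663]  K=[0.6278; 0.5782]  nu=[1.3162]  x^+=[2.1262, 1.5939]  P^+=[0.1733 -0.0726; -0.0726 0.2956]
step 3: x^-=[2.3653, 1.5939]  P^-=[0.2782 -0.0363; -0.0363 0.5456]  H_jac=[0.8293 0.5588]  S=[0.4980]  K=[0.4224; 0.5517]  nu=[-1.0922]  x^+=[1.9039, 0.9913]  P^+=[0.1893 -0.1524; -0.1524 0.3940]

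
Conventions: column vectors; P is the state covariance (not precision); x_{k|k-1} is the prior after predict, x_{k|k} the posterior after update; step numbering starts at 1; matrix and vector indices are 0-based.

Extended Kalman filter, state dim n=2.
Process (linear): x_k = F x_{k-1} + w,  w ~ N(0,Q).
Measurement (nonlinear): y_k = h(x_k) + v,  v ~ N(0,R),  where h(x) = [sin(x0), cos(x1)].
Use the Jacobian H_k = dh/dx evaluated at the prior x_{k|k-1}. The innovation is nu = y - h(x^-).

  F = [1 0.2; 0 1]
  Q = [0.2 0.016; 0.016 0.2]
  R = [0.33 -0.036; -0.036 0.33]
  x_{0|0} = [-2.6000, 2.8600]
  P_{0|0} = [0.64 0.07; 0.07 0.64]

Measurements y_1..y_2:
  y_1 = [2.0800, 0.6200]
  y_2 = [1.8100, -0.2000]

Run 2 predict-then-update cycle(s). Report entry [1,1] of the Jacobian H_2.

H_jac[1,1] = -0.9701

step 1: x^-=[-2.0280, 2.8600]  P^-=[0.8936 0.2140; 0.2140 0.8400]  H_jac=[-0.4414 0.0000; 0.0000 -0.2779]  S=[0.5041 -0.0097; -0.0097 0.3949]  K=[-0.7858 -0.1700; -0.1989 -0.5961]  nu=[2.9773, 1.5806]  x^+=[-4.6361, 1.3256]  P^+=[0.5735 0.1001; 0.1001 0.6821]
step 2: x^-=[-4.3710, 1.3256]  P^-=[0.8408 0.2525; 0.2525 0.8821]  H_jac=[-0.3348 0.0000; 0.0000 -0.9701]  S=[0.4242 0.0460; 0.0460 1.1601]  K=[-0.6434 -0.1856; -0.1198 -0.7328]  nu=[0.8677, -0.4427]  x^+=[-4.8471, 1.5461]  P^+=[0.6143 0.0393; 0.0393 0.2448]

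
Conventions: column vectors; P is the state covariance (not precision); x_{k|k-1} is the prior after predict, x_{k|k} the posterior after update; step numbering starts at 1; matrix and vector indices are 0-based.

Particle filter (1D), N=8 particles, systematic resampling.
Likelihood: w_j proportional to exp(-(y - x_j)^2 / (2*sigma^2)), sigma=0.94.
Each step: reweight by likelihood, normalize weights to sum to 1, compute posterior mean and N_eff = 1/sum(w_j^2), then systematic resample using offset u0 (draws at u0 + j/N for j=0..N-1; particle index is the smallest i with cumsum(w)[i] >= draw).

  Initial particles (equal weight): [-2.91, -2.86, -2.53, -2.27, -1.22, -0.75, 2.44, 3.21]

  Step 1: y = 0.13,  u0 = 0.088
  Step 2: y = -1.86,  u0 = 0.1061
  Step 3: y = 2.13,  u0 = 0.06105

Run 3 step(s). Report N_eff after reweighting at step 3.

step 1: w=[0.0048, 0.0057, 0.0162, 0.0342, 0.3173, 0.5742, 0.0435, 0.0042]  mean=-0.8472  Neff=2.3051  idx=[4, 4, 4, 5, 5, 5, 5, 6]
step 2: w=[0.1814, 0.1814, 0.1814, 0.1139, 0.1139, 0.1139, 0.1139, 0.0000]  mean=-1.0058  Neff=6.6370  idx=[0, 1, 1, 2, 3, 4, 5, 6]
step 3: w=[0.0400, 0.0400, 0.0400, 0.0400, 0.2100, 0.2100, 0.2100, 0.2100]  mean=-0.8253  Neff=5.4723  idx=[1, 4, 4, 5, 5, 6, 7, 7]

N_eff = 5.4723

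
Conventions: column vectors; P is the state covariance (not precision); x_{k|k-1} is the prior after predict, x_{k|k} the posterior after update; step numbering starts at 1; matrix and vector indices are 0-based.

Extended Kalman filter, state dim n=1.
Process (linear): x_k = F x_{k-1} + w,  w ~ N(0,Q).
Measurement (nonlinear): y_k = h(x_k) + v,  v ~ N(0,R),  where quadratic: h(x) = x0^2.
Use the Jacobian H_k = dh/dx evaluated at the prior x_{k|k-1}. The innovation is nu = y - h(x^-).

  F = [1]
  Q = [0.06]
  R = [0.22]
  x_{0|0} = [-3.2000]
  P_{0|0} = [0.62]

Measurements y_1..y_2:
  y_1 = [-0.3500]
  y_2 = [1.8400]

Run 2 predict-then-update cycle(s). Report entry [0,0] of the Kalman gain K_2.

K[0,0] = -0.2383

step 1: x^-=[-3.2000]  P^-=[0.6800]  H_jac=[-6.4000]  S=[28.0728]  K=[-0.1550]  nu=[-10.5900]  x^+=[-1.5583]  P^+=[0.0053]
step 2: x^-=[-1.5583]  P^-=[0.0653]  H_jac=[-3.1166]  S=[0.8545]  K=[-0.2383]  nu=[-0.5882]  x^+=[-1.4181]  P^+=[0.0168]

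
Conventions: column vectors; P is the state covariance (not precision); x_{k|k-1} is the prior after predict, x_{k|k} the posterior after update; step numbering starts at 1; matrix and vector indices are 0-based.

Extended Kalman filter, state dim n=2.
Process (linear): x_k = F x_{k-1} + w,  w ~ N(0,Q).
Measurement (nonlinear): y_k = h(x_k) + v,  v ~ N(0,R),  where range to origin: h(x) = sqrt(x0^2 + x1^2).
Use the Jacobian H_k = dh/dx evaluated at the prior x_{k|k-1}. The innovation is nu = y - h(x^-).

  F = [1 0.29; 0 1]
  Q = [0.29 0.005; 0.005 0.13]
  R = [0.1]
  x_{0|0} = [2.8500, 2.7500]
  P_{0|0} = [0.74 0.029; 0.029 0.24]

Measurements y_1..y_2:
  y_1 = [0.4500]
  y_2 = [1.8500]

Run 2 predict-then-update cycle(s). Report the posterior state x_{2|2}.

x_post = [0.3878, 1.7451]

step 1: x^-=[3.6475, 2.7500]  P^-=[1.0670 0.1036; 0.1036 0.3700]  H_jac=[0.7985 0.6020]  S=[1.0140]  K=[0.9017; 0.3013]  nu=[-4.1180]  x^+=[-0.0659, 1.5094]  P^+=[0.2425 -0.1719; -0.1719 0.2780]
step 2: x^-=[0.3719, 1.5094]  P^-=[0.4562 -0.0862; -0.0862 0.4080]  H_jac=[0.2392 0.9710]  S=[0.4707]  K=[0.0540; 0.7978]  nu=[0.2954]  x^+=[0.3878, 1.7451]  P^+=[0.4548 -0.1065; -0.1065 0.1084]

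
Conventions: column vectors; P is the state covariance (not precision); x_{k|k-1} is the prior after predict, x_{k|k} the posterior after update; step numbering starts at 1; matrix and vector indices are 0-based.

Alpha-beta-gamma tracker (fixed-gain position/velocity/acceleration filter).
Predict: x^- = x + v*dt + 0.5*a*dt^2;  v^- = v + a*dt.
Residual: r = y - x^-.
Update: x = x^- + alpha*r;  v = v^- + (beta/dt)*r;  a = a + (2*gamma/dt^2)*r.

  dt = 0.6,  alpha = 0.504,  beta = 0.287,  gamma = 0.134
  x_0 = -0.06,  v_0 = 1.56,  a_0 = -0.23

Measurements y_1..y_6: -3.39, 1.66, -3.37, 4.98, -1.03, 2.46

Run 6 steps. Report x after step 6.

step 1: x_pred=0.8346  r=-4.2246  x^+=-1.2946  v^+=-0.5988  a^+=-3.3750
step 2: x_pred=-2.2614  r=3.9214  x^+=-0.2850  v^+=-0.7480  a^+=-0.4557
step 3: x_pred=-0.8159  r=-2.5541  x^+=-2.1031  v^+=-2.2432  a^+=-2.3572
step 4: x_pred=-3.8734  r=8.8534  x^+=0.5887  v^+=0.5773  a^+=4.2337
step 5: x_pred=1.6972  r=-2.7272  x^+=0.3227  v^+=1.8130  a^+=2.2034
step 6: x_pred=1.8071  r=0.6529  x^+=2.1362  v^+=3.4474  a^+=2.6895

x_post = 2.1362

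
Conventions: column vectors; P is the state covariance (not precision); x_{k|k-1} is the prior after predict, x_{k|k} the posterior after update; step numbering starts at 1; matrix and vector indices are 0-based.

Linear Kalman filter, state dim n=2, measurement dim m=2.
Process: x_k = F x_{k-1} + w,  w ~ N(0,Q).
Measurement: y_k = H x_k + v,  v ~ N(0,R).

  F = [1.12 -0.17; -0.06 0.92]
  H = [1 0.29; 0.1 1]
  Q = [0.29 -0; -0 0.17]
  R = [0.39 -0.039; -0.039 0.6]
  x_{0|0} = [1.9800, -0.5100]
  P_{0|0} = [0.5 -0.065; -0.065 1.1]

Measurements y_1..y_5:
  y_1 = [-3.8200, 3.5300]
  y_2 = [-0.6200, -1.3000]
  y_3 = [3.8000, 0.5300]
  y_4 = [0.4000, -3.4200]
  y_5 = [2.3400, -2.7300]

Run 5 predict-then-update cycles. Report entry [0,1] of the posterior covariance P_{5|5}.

P_post[0,1] = -0.1022

step 1: x^-=[2.3043, -0.5880]  P^-=[0.9737 -0.2733; -0.2733 1.1100]  S=[1.2986 0.0991; 0.0991 1.6651]  K=[0.7001 -0.1473; -0.0122 0.6510]  nu=[-5.9538, 3.8876]  x^+=[-2.4363, 2.0154]  P^+=[0.3216 -0.1478; -0.1478 0.4058]
step 2: x^-=[-3.0713, 2.0003]  P^-=[0.7615 -0.2389; -0.2389 0.5310]  S=[1.0576 -0.0547; -0.0547 1.0908]  K=[0.6485 -0.1167; -0.0564 0.4620]  nu=[1.8712, -2.9932]  x^+=[-1.5085, 0.5118]  P^+=[0.2936 -0.1247; -0.1247 0.2919]
step 3: x^-=[-1.7766, 0.5614]  P^-=[0.7142 -0.1951; -0.1951 0.4319]  S=[1.0274 -0.0431; -0.0431 1.0000]  K=[0.6361 -0.0963; -0.0508 0.4102]  nu=[5.4138, 0.1463]  x^+=[1.6529, 0.3464]  P^+=[0.2840 -0.1110; -0.1110 0.2592]
step 4: x^-=[1.7924, 0.2195]  P^-=[0.6960 -0.1751; -0.1751 0.4026]  S=[1.0183 -0.0328; -0.0328 0.9746]  K=[0.6308 -0.0870; -0.0446 0.3937]  nu=[-1.4560, -3.8187]  x^+=[1.2062, -1.2189]  P^+=[0.2798 -0.1048; -0.1048 0.2484]
step 5: x^-=[1.5581, -1.1938]  P^-=[0.6881 -0.1667; -0.1667 0.3928]  S=[1.0144 -0.0278; -0.0278 0.9664]  K=[0.6284 -0.0832; -0.0414 0.3881]  nu=[1.1281, -1.6920]  x^+=[2.4078, -1.8971]  P^+=[0.2779 -0.1022; -0.1022 0.2447]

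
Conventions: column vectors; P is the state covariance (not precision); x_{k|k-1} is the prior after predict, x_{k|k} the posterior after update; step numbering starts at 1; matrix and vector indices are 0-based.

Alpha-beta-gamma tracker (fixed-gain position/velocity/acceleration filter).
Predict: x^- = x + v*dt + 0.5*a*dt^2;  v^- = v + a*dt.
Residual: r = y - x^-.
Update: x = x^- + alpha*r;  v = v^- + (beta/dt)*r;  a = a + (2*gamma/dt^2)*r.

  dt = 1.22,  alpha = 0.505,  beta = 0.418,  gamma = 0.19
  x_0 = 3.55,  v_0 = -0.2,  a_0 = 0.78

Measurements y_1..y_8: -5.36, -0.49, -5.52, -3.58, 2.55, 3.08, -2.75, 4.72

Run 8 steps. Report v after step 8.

step 1: x_pred=3.8865  r=-9.2465  x^+=-0.7830  v^+=-2.4165  a^+=-1.5807
step 2: x_pred=-4.9074  r=4.4174  x^+=-2.6766  v^+=-2.8314  a^+=-0.4529
step 3: x_pred=-6.4680  r=0.9480  x^+=-5.9892  v^+=-3.0591  a^+=-0.2109
step 4: x_pred=-9.8783  r=6.2983  x^+=-6.6977  v^+=-1.1584  a^+=1.3971
step 5: x_pred=-7.0712  r=9.6212  x^+=-2.2125  v^+=3.8425  a^+=3.8535
step 6: x_pred=5.3431  r=-2.2631  x^+=4.2003  v^+=7.7684  a^+=3.2757
step 7: x_pred=16.1155  r=-18.8655  x^+=6.5884  v^+=5.3010  a^+=-1.5408
step 8: x_pred=11.9090  r=-7.1890  x^+=8.2785  v^+=0.9581  a^+=-3.3762

v_post = 0.9581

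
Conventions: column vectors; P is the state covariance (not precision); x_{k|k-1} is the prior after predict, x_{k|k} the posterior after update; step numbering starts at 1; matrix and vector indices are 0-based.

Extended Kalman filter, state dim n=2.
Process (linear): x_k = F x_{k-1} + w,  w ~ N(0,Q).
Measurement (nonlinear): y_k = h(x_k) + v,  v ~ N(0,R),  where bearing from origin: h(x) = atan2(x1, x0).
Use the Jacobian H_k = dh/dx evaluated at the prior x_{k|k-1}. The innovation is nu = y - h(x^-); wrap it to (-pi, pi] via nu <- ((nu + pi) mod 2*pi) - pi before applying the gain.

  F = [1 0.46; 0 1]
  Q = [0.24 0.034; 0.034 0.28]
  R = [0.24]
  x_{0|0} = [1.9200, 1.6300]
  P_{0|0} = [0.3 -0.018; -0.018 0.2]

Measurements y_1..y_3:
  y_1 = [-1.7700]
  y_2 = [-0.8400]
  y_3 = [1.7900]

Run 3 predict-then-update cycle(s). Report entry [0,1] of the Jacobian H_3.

H_jac[0,1] = 0.2951

step 1: x^-=[2.6698, 1.6300]  P^-=[0.5658 0.1080; 0.1080 0.4800]  H_jac=[-0.1666 0.2729]  S=[0.2816]  K=[-0.2300; 0.4012]  nu=[-2.3181]  x^+=[3.2030, 0.7000]  P^+=[0.5509 0.1340; 0.1340 0.4347]
step 2: x^-=[3.5250, 0.7000]  P^-=[1.0061 0.3679; 0.3679 0.7147]  H_jac=[-0.0542 0.2729]  S=[0.2853]  K=[0.1608; 0.6138]  nu=[-1.0360]  x^+=[3.3584, 0.0641]  P^+=[0.9987 0.3398; 0.3398 0.6072]
step 3: x^-=[3.3879, 0.0641]  P^-=[1.6798 0.6531; 0.6531 0.8872]  H_jac=[-0.0056 0.2951]  S=[0.3151]  K=[0.5817; 0.8191]  nu=[1.7711]  x^+=[4.4181, 1.5148]  P^+=[1.5732 0.5029; 0.5029 0.6758]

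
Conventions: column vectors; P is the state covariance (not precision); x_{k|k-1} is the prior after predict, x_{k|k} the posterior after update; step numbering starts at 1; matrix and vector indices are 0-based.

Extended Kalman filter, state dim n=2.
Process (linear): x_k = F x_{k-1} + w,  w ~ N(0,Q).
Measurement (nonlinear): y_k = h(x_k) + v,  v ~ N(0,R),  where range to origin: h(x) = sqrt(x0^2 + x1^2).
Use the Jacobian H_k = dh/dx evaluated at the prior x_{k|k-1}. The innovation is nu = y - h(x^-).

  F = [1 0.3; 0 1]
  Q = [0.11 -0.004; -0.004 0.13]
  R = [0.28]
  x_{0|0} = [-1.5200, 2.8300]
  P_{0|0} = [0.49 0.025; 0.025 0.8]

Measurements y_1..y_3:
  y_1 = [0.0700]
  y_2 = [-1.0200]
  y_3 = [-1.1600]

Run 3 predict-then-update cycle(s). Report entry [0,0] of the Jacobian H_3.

H_jac[0,0] = 0.8800

step 1: x^-=[-0.6710, 2.8300]  P^-=[0.6870 0.2610; 0.2610 0.9300]  H_jac=[-0.2307 0.9730]  S=[1.0799]  K=[0.0884; 0.7822]  nu=[-2.8385]  x^+=[-0.9219, 0.6097]  P^+=[0.6786 0.1863; 0.1863 0.2693]
step 2: x^-=[-0.7390, 0.6097]  P^-=[0.9246 0.2631; 0.2631 0.3993]  H_jac=[-0.7713 0.6364]  S=[0.7335]  K=[-0.7440; 0.0697]  nu=[-1.9781]  x^+=[0.7327, 0.4718]  P^+=[0.5186 0.3012; 0.3012 0.3957]
step 3: x^-=[0.8742, 0.4718]  P^-=[0.8449 0.4159; 0.4159 0.5257]  H_jac=[0.8800 0.4749]  S=[1.4005]  K=[0.6719; 0.4396]  nu=[-2.1534]  x^+=[-0.5727, -0.4748]  P^+=[0.2126 0.0022; 0.0022 0.2551]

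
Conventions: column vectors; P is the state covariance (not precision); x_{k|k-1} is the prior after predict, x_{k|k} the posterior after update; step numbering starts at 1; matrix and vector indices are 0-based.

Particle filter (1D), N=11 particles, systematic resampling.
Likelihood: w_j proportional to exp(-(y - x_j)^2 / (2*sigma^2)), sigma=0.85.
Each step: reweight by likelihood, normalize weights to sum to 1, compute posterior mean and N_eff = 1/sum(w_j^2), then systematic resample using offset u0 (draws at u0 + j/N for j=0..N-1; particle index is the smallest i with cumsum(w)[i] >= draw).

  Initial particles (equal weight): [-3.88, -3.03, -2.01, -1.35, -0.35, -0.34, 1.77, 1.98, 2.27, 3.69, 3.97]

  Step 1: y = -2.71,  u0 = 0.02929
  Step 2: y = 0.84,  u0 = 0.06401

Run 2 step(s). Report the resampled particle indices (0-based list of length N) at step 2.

step 1: w=[0.1649, 0.3962, 0.3030, 0.1182, 0.0090, 0.0087, 0.0000, 0.0000, 0.0000, 0.0000, 0.0000]  mean=-2.6149  Neff=3.4475  idx=[0, 0, 1, 1, 1, 1, 2, 2, 2, 2, 3]
step 2: w=[0.0000, 0.0000, 0.0006, 0.0006, 0.0006, 0.0006, 0.0713, 0.0713, 0.0713, 0.0713, 0.7124]  mean=-1.5424  Neff=1.8946  idx=[6, 8, 9, 10, 10, 10, 10, 10, 10, 10, 10]

resampled_idx = [6, 8, 9, 10, 10, 10, 10, 10, 10, 10, 10]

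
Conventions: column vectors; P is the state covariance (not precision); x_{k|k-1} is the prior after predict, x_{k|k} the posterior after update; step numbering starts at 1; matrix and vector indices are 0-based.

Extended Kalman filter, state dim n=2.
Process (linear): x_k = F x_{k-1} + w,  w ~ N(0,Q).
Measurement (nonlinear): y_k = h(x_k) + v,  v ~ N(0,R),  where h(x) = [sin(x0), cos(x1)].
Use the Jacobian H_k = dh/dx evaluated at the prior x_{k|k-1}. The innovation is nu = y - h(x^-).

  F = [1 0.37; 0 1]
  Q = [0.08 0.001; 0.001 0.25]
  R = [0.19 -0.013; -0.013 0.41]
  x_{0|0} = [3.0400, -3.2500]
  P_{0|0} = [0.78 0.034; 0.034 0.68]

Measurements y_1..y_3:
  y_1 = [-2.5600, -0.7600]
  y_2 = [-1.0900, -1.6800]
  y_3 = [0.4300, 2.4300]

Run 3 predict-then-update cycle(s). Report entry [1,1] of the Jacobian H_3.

step 1: x^-=[1.8375, -3.2500]  P^-=[0.9783 0.2866; 0.2866 0.9300]  H_jac=[-0.2636 0.0000; 0.0000 -0.1082]  S=[0.2579 -0.0048; -0.0048 0.4209]  K=[-1.0011 -0.0852; -0.2974 -0.2425]  nu=[-3.5246, 0.2341]  x^+=[5.3461, -2.2587]  P^+=[0.7175 0.2024; 0.2024 0.8831]
step 2: x^-=[4.5104, -2.2587]  P^-=[1.0682 0.5302; 0.5302 1.1331]  H_jac=[-0.2007 0.0000; 0.0000 0.7726]  S=[0.2330 -0.0952; -0.0952 1.0864]  K=[-0.7943 0.3074; -0.1321 0.7943]  nu=[-0.1103, -1.0451]  x^+=[4.2767, -3.0742]  P^+=[0.7720 0.1765; 0.1765 0.4237]
step 3: x^-=[3.1392, -3.0742]  P^-=[1.0407 0.3343; 0.3343 0.6737]  H_jac=[-1.0000 0.0000; 0.0000 0.0673]  S=[1.2306 -0.0355; -0.0355 0.4131]  K=[-0.8461 -0.0182; -0.2691 0.0867]  nu=[0.4276, 3.4277]  x^+=[2.7149, -2.8921]  P^+=[0.1605 0.0523; 0.0523 0.5798]

H_jac[1,1] = 0.0673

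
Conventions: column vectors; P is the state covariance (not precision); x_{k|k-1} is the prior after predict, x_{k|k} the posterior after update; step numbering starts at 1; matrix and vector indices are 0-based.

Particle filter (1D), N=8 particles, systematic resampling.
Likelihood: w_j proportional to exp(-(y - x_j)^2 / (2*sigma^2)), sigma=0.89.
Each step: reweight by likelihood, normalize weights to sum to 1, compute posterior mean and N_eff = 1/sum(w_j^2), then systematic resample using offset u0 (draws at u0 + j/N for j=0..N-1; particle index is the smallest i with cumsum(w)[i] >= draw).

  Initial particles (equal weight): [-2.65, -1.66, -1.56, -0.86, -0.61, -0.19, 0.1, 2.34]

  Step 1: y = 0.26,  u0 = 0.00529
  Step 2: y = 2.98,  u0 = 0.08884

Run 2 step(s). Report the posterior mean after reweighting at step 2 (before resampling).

step 1: w=[0.0015, 0.0302, 0.0383, 0.1403, 0.1921, 0.2726, 0.3048, 0.0202]  mean=-0.3258  Neff=4.4131  idx=[1, 3, 4, 4, 5, 5, 6, 6]
step 2: w=[0.0001, 0.0061, 0.0197, 0.0197, 0.1185, 0.1185, 0.3587, 0.3587]  mean=-0.0028  Neff=3.4943  idx=[4, 5, 6, 6, 6, 7, 7, 7]

post_mean = -0.0028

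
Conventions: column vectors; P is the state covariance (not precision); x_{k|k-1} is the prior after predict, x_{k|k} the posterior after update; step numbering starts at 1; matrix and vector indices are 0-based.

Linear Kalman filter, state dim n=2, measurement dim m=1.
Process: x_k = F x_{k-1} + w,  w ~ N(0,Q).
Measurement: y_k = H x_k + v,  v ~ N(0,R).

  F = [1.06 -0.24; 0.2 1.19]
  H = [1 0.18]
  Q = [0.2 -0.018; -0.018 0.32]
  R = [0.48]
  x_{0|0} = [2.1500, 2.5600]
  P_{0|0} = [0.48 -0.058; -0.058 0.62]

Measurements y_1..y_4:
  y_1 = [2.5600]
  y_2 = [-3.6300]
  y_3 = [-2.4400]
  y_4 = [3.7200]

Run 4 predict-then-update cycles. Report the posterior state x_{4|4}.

x_post = [0.4978, 1.3032]

step 1: x^-=[1.6646, 3.4764]  P^-=[0.8046 -0.1637; -0.1637 1.1896]  S=[1.2642]  K=[0.6131; 0.0399]  nu=[0.2696]  x^+=[1.8299, 3.4872]  P^+=[0.3293 -0.1946; -0.1946 1.1876]
step 2: x^-=[1.1028, 4.5157]  P^-=[0.7375 -0.5235; -0.5235 1.9222]  S=[1.0913]  K=[0.5894; -0.1626]  nu=[-5.5456]  x^+=[-2.1659, 5.4177]  P^+=[0.3583 -0.4189; -0.4189 1.8934]
step 3: x^-=[-3.5961, 6.0138]  P^-=[0.9248 -0.9910; -0.9910 2.8162]  S=[1.1393]  K=[0.6552; -0.4250]  nu=[0.0736]  x^+=[-3.5479, 5.9825]  P^+=[0.4358 -0.6739; -0.6739 2.6104]
step 4: x^-=[-5.1966, 6.4096]  P^-=[1.1829 -1.4888; -1.4888 3.7133]  S=[1.2472]  K=[0.7335; -0.6578]  nu=[7.7628]  x^+=[0.4978, 1.3032]  P^+=[0.5118 -0.8870; -0.8870 3.1736]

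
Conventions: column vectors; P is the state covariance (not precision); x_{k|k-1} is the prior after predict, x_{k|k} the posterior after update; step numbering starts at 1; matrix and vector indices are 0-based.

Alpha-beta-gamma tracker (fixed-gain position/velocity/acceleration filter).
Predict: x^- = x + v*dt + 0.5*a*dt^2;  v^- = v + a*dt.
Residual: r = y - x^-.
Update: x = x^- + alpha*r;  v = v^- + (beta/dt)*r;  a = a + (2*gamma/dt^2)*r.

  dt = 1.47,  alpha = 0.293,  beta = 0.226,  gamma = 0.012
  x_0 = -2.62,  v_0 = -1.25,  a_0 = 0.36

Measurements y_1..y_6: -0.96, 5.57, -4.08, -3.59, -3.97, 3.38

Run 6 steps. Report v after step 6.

step 1: x_pred=-4.0685  r=3.1085  x^+=-3.1577  v^+=-0.2429  a^+=0.3945
step 2: x_pred=-3.0885  r=8.6585  x^+=-0.5516  v^+=1.6682  a^+=0.4907
step 3: x_pred=2.4309  r=-6.5109  x^+=0.5232  v^+=1.3886  a^+=0.4184
step 4: x_pred=3.0164  r=-6.6064  x^+=1.0807  v^+=0.9879  a^+=0.3450
step 5: x_pred=2.9057  r=-6.8757  x^+=0.8911  v^+=0.4380  a^+=0.2686
step 6: x_pred=1.8252  r=1.5548  x^+=2.2807  v^+=1.0719  a^+=0.2859

v_post = 1.0719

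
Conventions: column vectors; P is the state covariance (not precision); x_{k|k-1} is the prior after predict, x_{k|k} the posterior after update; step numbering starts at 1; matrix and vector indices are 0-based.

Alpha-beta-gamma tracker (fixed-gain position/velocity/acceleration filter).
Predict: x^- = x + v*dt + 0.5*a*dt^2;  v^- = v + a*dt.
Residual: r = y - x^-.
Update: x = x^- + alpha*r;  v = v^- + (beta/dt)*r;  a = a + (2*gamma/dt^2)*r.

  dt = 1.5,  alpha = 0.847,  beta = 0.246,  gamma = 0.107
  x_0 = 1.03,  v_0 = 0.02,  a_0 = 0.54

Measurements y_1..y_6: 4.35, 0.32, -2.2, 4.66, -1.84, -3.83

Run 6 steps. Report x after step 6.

x_post = -3.4436

step 1: x_pred=1.6675  r=2.6825  x^+=3.9396  v^+=1.2699  a^+=0.7951
step 2: x_pred=6.7390  r=-6.4190  x^+=1.3021  v^+=1.4099  a^+=0.1846
step 3: x_pred=3.6247  r=-5.8247  x^+=-1.3088  v^+=0.7316  a^+=-0.3694
step 4: x_pred=-0.6270  r=5.2870  x^+=3.8511  v^+=1.0446  a^+=0.1335
step 5: x_pred=5.5682  r=-7.4082  x^+=-0.7066  v^+=0.0299  a^+=-0.5711
step 6: x_pred=-1.3043  r=-2.5257  x^+=-3.4436  v^+=-1.2410  a^+=-0.8113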